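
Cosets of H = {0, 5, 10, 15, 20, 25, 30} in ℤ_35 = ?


H = {0, 5, 10, 15, 20, 25, 30}, |H| = 7
Number of cosets = |G|/|H| = 35/7 = 5
0 + H = {0, 5, 10, 15, 20, 25, 30}
1 + H = {1, 6, 11, 16, 21, 26, 31}
2 + H = {2, 7, 12, 17, 22, 27, 32}
3 + H = {3, 8, 13, 18, 23, 28, 33}
4 + H = {4, 9, 14, 19, 24, 29, 34}

Cosets: 0+H={0,5,10,15,20,25,30}; 1+H={1,6,11,16,21,26,31}; 2+H={2,7,12,17,22,27,32}; 3+H={3,8,13,18,23,28,33}; 4+H={4,9,14,19,24,29,34}


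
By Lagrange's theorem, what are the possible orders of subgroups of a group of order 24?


Lagrange's theorem: |H| divides |G|
|G| = 24
Divisors of 24: 1, 2, 3, 4, 6, 8, 12, 24

Possible subgroup orders: {1, 2, 3, 4, 6, 8, 12, 24}


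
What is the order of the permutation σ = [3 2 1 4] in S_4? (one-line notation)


Cycle decomposition: (1 3)
Cycle lengths: 2
Order = lcm(2) = 2

ord(σ) = 2


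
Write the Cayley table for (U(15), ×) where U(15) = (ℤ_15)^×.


Elements: {1, 2, 4, 7, 8, 11, 13, 14}
Operation: multiplication mod 15
Entry (a, b) = (a × b) mod 15

Cayley table:
   |  1 |  2 |  4 |  7 |  8 | 11 | 13 | 14
 1 |  1 |  2 |  4 |  7 |  8 | 11 | 13 | 14
 2 |  2 |  4 |  8 | 14 |  1 |  7 | 11 | 13
 4 |  4 |  8 |  1 | 13 |  2 | 14 |  7 | 11
 7 |  7 | 14 | 13 |  4 | 11 |  2 |  1 |  8
 8 |  8 |  1 |  2 | 11 |  4 | 13 | 14 |  7
11 | 11 |  7 | 14 |  2 | 13 |  1 |  8 |  4
13 | 13 | 11 |  7 |  1 | 14 |  8 |  4 |  2
14 | 14 | 13 | 11 |  8 |  7 |  4 |  2 |  1


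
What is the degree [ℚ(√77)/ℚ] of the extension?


√77 has minimal polynomial x² - 77 (irreducible over ℚ since 77 is squarefree)

[ℚ(√77)/ℚ] = 2


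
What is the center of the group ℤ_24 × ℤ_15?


Z(G) = {g ∈ G | gx = xg for all x ∈ G}
Direct product of abelian groups is abelian, so Z(G) = G

Z(ℤ_24 × ℤ_15) = ℤ_24 × ℤ_15


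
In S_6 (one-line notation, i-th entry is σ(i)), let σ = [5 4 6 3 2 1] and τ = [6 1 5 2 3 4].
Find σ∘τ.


σ∘τ: apply τ first, then σ
1 →τ 6 →σ 1
2 →τ 1 →σ 5
3 →τ 5 →σ 2
4 →τ 2 →σ 4
5 →τ 3 →σ 6
6 →τ 4 →σ 3

σ∘τ = [1 5 2 4 6 3]


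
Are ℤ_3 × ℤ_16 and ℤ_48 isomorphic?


Comparing ℤ_3 × ℤ_16 and ℤ_48:
gcd(3,16) = 1, so ℤ_3 × ℤ_16 ≅ ℤ_48 (CRT)

Yes, ℤ_3 × ℤ_16 ≅ ℤ_48


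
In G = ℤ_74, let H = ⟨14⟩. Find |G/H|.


|⟨14⟩| = n / gcd(14, 74) = 74 / 2 = 37
H is normal (ℤ_74 is abelian).
|G/H| = |G| / |H| = 74 / 37 = 2

|G/H| = 2


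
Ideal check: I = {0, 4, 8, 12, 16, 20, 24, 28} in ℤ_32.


Check ideal conditions for I = {0, 4, 8, 12, 16, 20, 24, 28} in ℤ_32:
(1) I is an additive subgroup? Yes
(2) For r ∈ ℤ_32 and a ∈ I: r·a ∈ I? Yes

Yes, I is an ideal of ℤ_32


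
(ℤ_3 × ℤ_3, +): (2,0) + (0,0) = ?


Operation: componentwise addition mod (3, 3)
(2,0) + (0,0) = ((a₁+b₁) mod 3, (a₂+b₂) mod 3) with a = (2,0), b = (0,0)

(2,0) + (0,0) = (2,0)


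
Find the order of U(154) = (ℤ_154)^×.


U(n) is the group of units mod n; |U(n)| = φ(n)
|U(154)| = φ(154) = 60

|U(154) = (ℤ_154)^×| = 60


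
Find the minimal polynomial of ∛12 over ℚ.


∛12 satisfies x³ - 12 = 0, irreducible over ℚ (no rational root; 12 is not a perfect cube)

Minimal polynomial: x³ - 12


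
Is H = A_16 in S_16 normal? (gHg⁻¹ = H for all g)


H = A_16 in S_16
A_16 has index 2 in S_16, and every subgroup of index 2 is normal

Yes, normal subgroup


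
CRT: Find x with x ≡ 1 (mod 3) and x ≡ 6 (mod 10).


m₁ = 3, m₂ = 10, gcd = 1, so CRT applies. M = m₁·m₂ = 30
Let M₁ = M/m₁ = 10, M₂ = M/m₂ = 3
Find y₁ ≡ M₁⁻¹ (mod m₁): 10⁻¹ ≡ 1 (mod 3)
Find y₂ ≡ M₂⁻¹ (mod m₂): 3⁻¹ ≡ 7 (mod 10)
x = a₁·M₁·y₁ + a₂·M₂·y₂ = 1·10·1 + 6·3·7 = 136
Reduce mod 30: x ≡ 16
Check: 16 mod 3 = 1 ✓, 16 mod 10 = 6 ✓

x ≡ 16 (mod 30)


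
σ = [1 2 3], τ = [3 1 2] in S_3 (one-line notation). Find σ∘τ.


σ∘τ: apply τ first, then σ
1 →τ 3 →σ 3
2 →τ 1 →σ 1
3 →τ 2 →σ 2

σ∘τ = [3 1 2]


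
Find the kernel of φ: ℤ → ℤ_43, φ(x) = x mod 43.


Kernel = preimage of identity
ker(φ) = {x ∈ ℤ : x ≡ 0 (mod 43)} = 43ℤ = {0, ±43, ±86, ...}

ker(φ) = 43ℤ


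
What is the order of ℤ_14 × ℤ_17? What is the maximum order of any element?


|ℤ_14 × ℤ_17| = 14 × 17 = 238
Max element order = lcm(14,17) = 238
Cyclic? Yes (gcd=1)

|ℤ_14×ℤ_17| = 238, max element order = 238


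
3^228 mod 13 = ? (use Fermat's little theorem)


Fermat's little theorem: if p is prime and gcd(a,p)=1, then a^(p-1) ≡ 1 (mod p)
p = 13 is prime, gcd(3,13) = 1
Reduce exponent: 228 mod 12 = 0
So 3^228 ≡ 3^0 (mod 13)
3^0 = 1

3^228 ≡ 1 (mod 13)


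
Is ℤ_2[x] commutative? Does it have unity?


ℤ_2 is a field (n prime), so ℤ_2[x] is a commutative integral domain with unity
Commutative: Yes
Integral domain: Yes
Has unity: Yes

ℤ_2[x]: Commutative=Yes, Unity=Yes


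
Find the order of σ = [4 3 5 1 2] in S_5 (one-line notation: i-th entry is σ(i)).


Cycle decomposition: (1 4) (2 3 5)
Cycle lengths: 2, 3
Order = lcm(2, 3) = 6

ord(σ) = 6


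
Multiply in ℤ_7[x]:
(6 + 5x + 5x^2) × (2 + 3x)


Expand and collect like terms; reduce coefficients mod 7:
x^0: 6·2 = 12 ≡ 5 (mod 7)
x^1: 6·3 + 5·2 = 28 ≡ 0 (mod 7)
x^2: 5·3 + 5·2 = 25 ≡ 4 (mod 7)
x^3: 5·3 = 15 ≡ 1 (mod 7)
Result: 5 + 4x^2 + x^3

f · g = 5 + 4x^2 + x^3


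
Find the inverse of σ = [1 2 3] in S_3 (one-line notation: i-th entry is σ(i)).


To find σ⁻¹, swap domain and range:
σ(1) = 1 → σ⁻¹(1) = 1
σ(2) = 2 → σ⁻¹(2) = 2
σ(3) = 3 → σ⁻¹(3) = 3

σ⁻¹ = [1 2 3]


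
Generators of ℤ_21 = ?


g generates ℤ_n iff gcd(g,n) = 1
Prime factors of 21: 3, 7
Generators are g ∈ {1,...,20} not divisible by any of these primes.
Generators: {1, 2, 4, 5, 8, 10, 11, 13, 16, 17, 19, 20}
Number of generators = φ(21) = 12

Generators of ℤ_21 = {1, 2, 4, 5, 8, 10, 11, 13, 16, 17, 19, 20}


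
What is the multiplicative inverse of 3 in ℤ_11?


Use the extended Euclidean algorithm to write 1 = 3·s + 11·t; then s mod 11 is the inverse.
Euclidean algorithm:
  3 = 0·11 + 3
  11 = 3·3 + 2
  3 = 1·2 + 1
  2 = 2·1 + 0
gcd(3,11) = 1
Back-substitution gives: 3·(4) + 11·(-1) = 1
So 3⁻¹ ≡ 4 ≡ 4 (mod 11)
Check: 3 × 4 = 12 ≡ 1 (mod 11) ✓

3⁻¹ ≡ 4 (mod 11)


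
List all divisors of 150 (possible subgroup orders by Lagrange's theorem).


Lagrange's theorem: |H| divides |G|
|G| = 150
Divisors of 150: 1, 2, 3, 5, 6, 10, 15, 25, 30, 50, 75, 150

Possible subgroup orders: {1, 2, 3, 5, 6, 10, 15, 25, 30, 50, 75, 150}


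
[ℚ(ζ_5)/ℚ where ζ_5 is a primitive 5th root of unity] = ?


[ℚ(ζ_n):ℚ] = deg Φ_n(x) = φ(n). Here φ(5) = 4

[ℚ(ζ_5)/ℚ where ζ_5 is a primitive 5th root of unity] = 4


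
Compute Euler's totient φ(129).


Factor n: 129 = 3 × 43
φ(n) = n · ∏(1 - 1/p) over distinct primes p | n
φ(129) = 129 · (1 - 1/3) · (1 - 1/43) = 84

φ(129) = 84


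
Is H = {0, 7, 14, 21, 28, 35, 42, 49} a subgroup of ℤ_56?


Subgroup test for H = {0, 7, 14, 21, 28, 35, 42, 49} in (ℤ_56, +):
(1) 0 ∈ H? Yes
(2) Closure: for all a,b ∈ H, (a+b) mod 56 ∈ H? Yes
(3) Inverses: for all a ∈ H, -a mod 56 ∈ H? Yes

Yes, H is a subgroup of ℤ_56


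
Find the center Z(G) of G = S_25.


Z(G) = {g ∈ G | gx = xg for all x ∈ G}
S_n is non-abelian for n ≥ 3; Z(S_25) is trivial

Z(S_25) = {e}


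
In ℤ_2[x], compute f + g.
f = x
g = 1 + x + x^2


Add coefficients mod 2:
x^0: 0 + 1 = 1 (mod 2)
x^1: 1 + 1 = 0 (mod 2)
x^2: 0 + 1 = 1 (mod 2)
Result: 1 + x^2

f + g = 1 + x^2


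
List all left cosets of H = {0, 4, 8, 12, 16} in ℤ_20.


H = {0, 4, 8, 12, 16}, |H| = 5
Number of cosets = |G|/|H| = 20/5 = 4
0 + H = {0, 4, 8, 12, 16}
1 + H = {1, 5, 9, 13, 17}
2 + H = {2, 6, 10, 14, 18}
3 + H = {3, 7, 11, 15, 19}

Cosets: 0+H={0,4,8,12,16}; 1+H={1,5,9,13,17}; 2+H={2,6,10,14,18}; 3+H={3,7,11,15,19}


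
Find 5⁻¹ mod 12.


Use the extended Euclidean algorithm to write 1 = 5·s + 12·t; then s mod 12 is the inverse.
Euclidean algorithm:
  5 = 0·12 + 5
  12 = 2·5 + 2
  5 = 2·2 + 1
  2 = 2·1 + 0
gcd(5,12) = 1
Back-substitution gives: 5·(5) + 12·(-2) = 1
So 5⁻¹ ≡ 5 ≡ 5 (mod 12)
Check: 5 × 5 = 25 ≡ 1 (mod 12) ✓

5⁻¹ ≡ 5 (mod 12)


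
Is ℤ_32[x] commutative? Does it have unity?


ℤ_32 has zero divisors (2·16 ≡ 0), and these lift to constant zero divisors in ℤ_32[x]; so not an integral domain
Commutative: Yes
Integral domain: No
Has unity: Yes

ℤ_32[x]: Commutative=Yes, Unity=Yes


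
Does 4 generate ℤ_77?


g generates ℤ_n iff gcd(g, n) = 1
gcd(4, 77) = 1
Since gcd = 1, 4 is a generator.

Yes, 4 generates ℤ_77


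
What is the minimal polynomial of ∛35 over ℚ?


∛35 satisfies x³ - 35 = 0, irreducible over ℚ (no rational root; 35 is not a perfect cube)

Minimal polynomial: x³ - 35


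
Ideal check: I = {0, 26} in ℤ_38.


Check ideal conditions for I = {0, 26} in ℤ_38:
(1) I is an additive subgroup? No
(2) For r ∈ ℤ_38 and a ∈ I: r·a ∈ I? No  [counterexample: r=2, a=26, r·a mod 38 = 14 ∉ I]

No, I is not an ideal of ℤ_38


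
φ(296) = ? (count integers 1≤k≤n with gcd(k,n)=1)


Factor n: 296 = 2^3 × 37
φ(n) = n · ∏(1 - 1/p) over distinct primes p | n
φ(296) = 296 · (1 - 1/2) · (1 - 1/37) = 144

φ(296) = 144


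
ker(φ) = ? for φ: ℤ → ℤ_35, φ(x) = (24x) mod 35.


Kernel = preimage of identity
ker(φ) = {x ∈ ℤ : 24x ≡ 0 (mod 35)}. gcd(24,35) = 1, so 24x ≡ 0 (mod 35) ⟺ x ≡ 0 (mod 35/1 = 35). Hence ker(φ) = 35ℤ

ker(φ) = 35ℤ


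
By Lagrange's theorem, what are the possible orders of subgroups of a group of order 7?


Lagrange's theorem: |H| divides |G|
|G| = 7
Divisors of 7: 1, 7

Possible subgroup orders: {1, 7}


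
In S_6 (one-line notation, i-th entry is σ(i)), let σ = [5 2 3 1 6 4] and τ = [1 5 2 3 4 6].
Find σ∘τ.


σ∘τ: apply τ first, then σ
1 →τ 1 →σ 5
2 →τ 5 →σ 6
3 →τ 2 →σ 2
4 →τ 3 →σ 3
5 →τ 4 →σ 1
6 →τ 6 →σ 4

σ∘τ = [5 6 2 3 1 4]


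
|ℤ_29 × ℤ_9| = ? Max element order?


|ℤ_29 × ℤ_9| = 29 × 9 = 261
Max element order = lcm(29,9) = 261
Cyclic? Yes (gcd=1)

|ℤ_29×ℤ_9| = 261, max element order = 261


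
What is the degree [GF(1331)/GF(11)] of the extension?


GF(1331) = GF(11^3), so the extension degree is 3

[GF(1331)/GF(11)] = 3


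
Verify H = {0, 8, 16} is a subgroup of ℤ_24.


Subgroup test for H = {0, 8, 16} in (ℤ_24, +):
(1) 0 ∈ H? Yes
(2) Closure: for all a,b ∈ H, (a+b) mod 24 ∈ H? Yes
(3) Inverses: for all a ∈ H, -a mod 24 ∈ H? Yes

Yes, H is a subgroup of ℤ_24


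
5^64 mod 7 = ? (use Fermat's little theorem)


Fermat's little theorem: if p is prime and gcd(a,p)=1, then a^(p-1) ≡ 1 (mod p)
p = 7 is prime, gcd(5,7) = 1
Reduce exponent: 64 mod 6 = 4
So 5^64 ≡ 5^4 (mod 7)
5^4 mod 7 = 2

5^64 ≡ 2 (mod 7)


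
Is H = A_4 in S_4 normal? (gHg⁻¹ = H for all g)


H = A_4 in S_4
A_4 has index 2 in S_4, and every subgroup of index 2 is normal

Yes, normal subgroup


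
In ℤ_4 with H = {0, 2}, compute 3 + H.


3 + H = {3 + h (mod 4) : h ∈ H}
3+0=3, 3+2=1
3 + H = {1, 3} = 1 + H

3 + H = {1, 3}


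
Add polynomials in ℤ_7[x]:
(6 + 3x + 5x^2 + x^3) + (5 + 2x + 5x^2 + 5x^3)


Add coefficients mod 7:
x^0: 6 + 5 = 4 (mod 7)
x^1: 3 + 2 = 5 (mod 7)
x^2: 5 + 5 = 3 (mod 7)
x^3: 1 + 5 = 6 (mod 7)
Result: 4 + 5x + 3x^2 + 6x^3

f + g = 4 + 5x + 3x^2 + 6x^3


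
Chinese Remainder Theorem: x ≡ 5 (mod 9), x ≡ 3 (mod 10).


m₁ = 9, m₂ = 10, gcd = 1, so CRT applies. M = m₁·m₂ = 90
Let M₁ = M/m₁ = 10, M₂ = M/m₂ = 9
Find y₁ ≡ M₁⁻¹ (mod m₁): 10⁻¹ ≡ 1 (mod 9)
Find y₂ ≡ M₂⁻¹ (mod m₂): 9⁻¹ ≡ 9 (mod 10)
x = a₁·M₁·y₁ + a₂·M₂·y₂ = 5·10·1 + 3·9·9 = 293
Reduce mod 90: x ≡ 23
Check: 23 mod 9 = 5 ✓, 23 mod 10 = 3 ✓

x ≡ 23 (mod 90)


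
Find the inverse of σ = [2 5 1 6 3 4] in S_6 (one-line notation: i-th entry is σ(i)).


To find σ⁻¹, swap domain and range:
σ(1) = 2 → σ⁻¹(2) = 1
σ(2) = 5 → σ⁻¹(5) = 2
σ(3) = 1 → σ⁻¹(1) = 3
σ(4) = 6 → σ⁻¹(6) = 4
σ(5) = 3 → σ⁻¹(3) = 5
σ(6) = 4 → σ⁻¹(4) = 6

σ⁻¹ = [3 1 5 6 2 4]


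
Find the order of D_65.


|D_n| = 2n (n rotations and n reflections)
|D_65| = 2×65 = 130

|D_65| = 130


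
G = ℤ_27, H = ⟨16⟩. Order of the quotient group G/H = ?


|⟨16⟩| = n / gcd(16, 27) = 27 / 1 = 27
H is normal (ℤ_27 is abelian).
|G/H| = |G| / |H| = 27 / 27 = 1

|G/H| = 1


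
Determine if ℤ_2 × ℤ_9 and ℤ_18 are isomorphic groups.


Comparing ℤ_2 × ℤ_9 and ℤ_18:
gcd(2,9) = 1, so ℤ_2 × ℤ_9 ≅ ℤ_18 (CRT)

Yes, ℤ_2 × ℤ_9 ≅ ℤ_18


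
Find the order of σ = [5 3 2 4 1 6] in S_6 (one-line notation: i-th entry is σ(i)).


Cycle decomposition: (1 5) (2 3)
Cycle lengths: 2, 2
Order = lcm(2, 2) = 2

ord(σ) = 2


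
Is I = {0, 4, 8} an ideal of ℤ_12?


Check ideal conditions for I = {0, 4, 8} in ℤ_12:
(1) I is an additive subgroup? Yes
(2) For r ∈ ℤ_12 and a ∈ I: r·a ∈ I? Yes

Yes, I is an ideal of ℤ_12


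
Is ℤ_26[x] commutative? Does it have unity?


ℤ_26 has zero divisors (2·13 ≡ 0), and these lift to constant zero divisors in ℤ_26[x]; so not an integral domain
Commutative: Yes
Integral domain: No
Has unity: Yes

ℤ_26[x]: Commutative=Yes, Unity=Yes


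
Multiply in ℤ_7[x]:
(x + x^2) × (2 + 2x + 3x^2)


Expand and collect like terms; reduce coefficients mod 7:
x^0: 0·2 = 0 ≡ 0 (mod 7)
x^1: 0·2 + 1·2 = 2 ≡ 2 (mod 7)
x^2: 0·3 + 1·2 + 1·2 = 4 ≡ 4 (mod 7)
x^3: 1·3 + 1·2 = 5 ≡ 5 (mod 7)
x^4: 1·3 = 3 ≡ 3 (mod 7)
Result: 2x + 4x^2 + 5x^3 + 3x^4

f · g = 2x + 4x^2 + 5x^3 + 3x^4


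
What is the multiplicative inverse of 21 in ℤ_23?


Use the extended Euclidean algorithm to write 1 = 21·s + 23·t; then s mod 23 is the inverse.
Euclidean algorithm:
  21 = 0·23 + 21
  23 = 1·21 + 2
  21 = 10·2 + 1
  2 = 2·1 + 0
gcd(21,23) = 1
Back-substitution gives: 21·(11) + 23·(-10) = 1
So 21⁻¹ ≡ 11 ≡ 11 (mod 23)
Check: 21 × 11 = 231 ≡ 1 (mod 23) ✓

21⁻¹ ≡ 11 (mod 23)


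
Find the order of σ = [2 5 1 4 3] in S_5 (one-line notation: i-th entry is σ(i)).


Cycle decomposition: (1 2 5 3)
Cycle lengths: 4
Order = lcm(4) = 4

ord(σ) = 4


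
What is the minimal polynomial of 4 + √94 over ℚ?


Let α = 4 + √94. Then α - 4 = √94, so (α - 4)² = 94, giving α² - 8α - 78 = 0. Degree 2 and α ∉ ℚ, so this is the minimal polynomial.

Minimal polynomial: x² - 8x - 78


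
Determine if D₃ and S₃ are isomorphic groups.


Comparing D₃ and S₃:
Both are the unique non-abelian group of order 6

Yes, D₃ ≅ S₃


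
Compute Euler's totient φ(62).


Factor n: 62 = 2 × 31
φ(n) = n · ∏(1 - 1/p) over distinct primes p | n
φ(62) = 62 · (1 - 1/2) · (1 - 1/31) = 30

φ(62) = 30


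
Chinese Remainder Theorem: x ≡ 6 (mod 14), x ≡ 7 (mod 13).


m₁ = 14, m₂ = 13, gcd = 1, so CRT applies. M = m₁·m₂ = 182
Let M₁ = M/m₁ = 13, M₂ = M/m₂ = 14
Find y₁ ≡ M₁⁻¹ (mod m₁): 13⁻¹ ≡ 13 (mod 14)
Find y₂ ≡ M₂⁻¹ (mod m₂): 14⁻¹ ≡ 1 (mod 13)
x = a₁·M₁·y₁ + a₂·M₂·y₂ = 6·13·13 + 7·14·1 = 1112
Reduce mod 182: x ≡ 20
Check: 20 mod 14 = 6 ✓, 20 mod 13 = 7 ✓

x ≡ 20 (mod 182)


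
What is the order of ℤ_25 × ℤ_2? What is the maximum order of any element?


|ℤ_25 × ℤ_2| = 25 × 2 = 50
Max element order = lcm(25,2) = 50
Cyclic? Yes (gcd=1)

|ℤ_25×ℤ_2| = 50, max element order = 50


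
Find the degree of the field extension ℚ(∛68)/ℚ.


∛68 has minimal polynomial x³ - 68 (irreducible over ℚ since 68 is not a perfect cube)

[ℚ(∛68)/ℚ] = 3


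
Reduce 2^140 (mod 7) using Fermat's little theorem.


Fermat's little theorem: if p is prime and gcd(a,p)=1, then a^(p-1) ≡ 1 (mod p)
p = 7 is prime, gcd(2,7) = 1
Reduce exponent: 140 mod 6 = 2
So 2^140 ≡ 2^2 (mod 7)
2^2 mod 7 = 4

2^140 ≡ 4 (mod 7)


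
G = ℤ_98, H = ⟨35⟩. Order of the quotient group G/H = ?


|⟨35⟩| = n / gcd(35, 98) = 98 / 7 = 14
H is normal (ℤ_98 is abelian).
|G/H| = |G| / |H| = 98 / 14 = 7

|G/H| = 7


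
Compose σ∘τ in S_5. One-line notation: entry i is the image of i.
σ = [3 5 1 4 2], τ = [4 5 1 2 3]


σ∘τ: apply τ first, then σ
1 →τ 4 →σ 4
2 →τ 5 →σ 2
3 →τ 1 →σ 3
4 →τ 2 →σ 5
5 →τ 3 →σ 1

σ∘τ = [4 2 3 5 1]


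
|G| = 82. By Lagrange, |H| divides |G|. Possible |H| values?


Lagrange's theorem: |H| divides |G|
|G| = 82
Divisors of 82: 1, 2, 41, 82

Possible subgroup orders: {1, 2, 41, 82}


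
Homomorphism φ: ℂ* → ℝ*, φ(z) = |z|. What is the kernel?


Kernel = preimage of identity
ker(φ) = {z ∈ ℂ* | |z| = 1} = unit circle S¹

ker(φ) = S¹ (unit circle)


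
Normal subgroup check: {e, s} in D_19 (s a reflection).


H = {e, s} in D_19 (s a reflection)
r·s·r⁻¹ = sr⁻² ≠ s for n ≥ 3, so {e, s} is not closed under conjugation

No, not a normal subgroup


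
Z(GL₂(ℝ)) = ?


Z(G) = {g ∈ G | gx = xg for all x ∈ G}
Only scalar multiples of the identity commute with all invertible matrices

Z(GL₂(ℝ)) = {aI : a ∈ ℝ, a ≠ 0}


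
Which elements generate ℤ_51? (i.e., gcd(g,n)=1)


g generates ℤ_n iff gcd(g,n) = 1
Prime factors of 51: 3, 17
Generators are g ∈ {1,...,50} not divisible by any of these primes.
Generators: {1, 2, 4, 5, 7, 8, 10, 11, 13, 14, 16, 19, 20, 22, 23, 25, 26, 28, 29, 31, 32, 35, 37, 38, 40, 41, 43, 44, 46, 47, 49, 50}
Number of generators = φ(51) = 32

Generators of ℤ_51 = {1, 2, 4, 5, 7, 8, 10, 11, 13, 14, 16, 19, 20, 22, 23, 25, 26, 28, 29, 31, 32, 35, 37, 38, 40, 41, 43, 44, 46, 47, 49, 50}


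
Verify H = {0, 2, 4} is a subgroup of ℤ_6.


Subgroup test for H = {0, 2, 4} in (ℤ_6, +):
(1) 0 ∈ H? Yes
(2) Closure: for all a,b ∈ H, (a+b) mod 6 ∈ H? Yes
(3) Inverses: for all a ∈ H, -a mod 6 ∈ H? Yes

Yes, H is a subgroup of ℤ_6


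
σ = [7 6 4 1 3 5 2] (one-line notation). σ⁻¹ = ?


To find σ⁻¹, swap domain and range:
σ(1) = 7 → σ⁻¹(7) = 1
σ(2) = 6 → σ⁻¹(6) = 2
σ(3) = 4 → σ⁻¹(4) = 3
σ(4) = 1 → σ⁻¹(1) = 4
σ(5) = 3 → σ⁻¹(3) = 5
σ(6) = 5 → σ⁻¹(5) = 6
σ(7) = 2 → σ⁻¹(2) = 7

σ⁻¹ = [4 7 5 3 6 2 1]


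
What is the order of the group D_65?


|D_n| = 2n (n rotations and n reflections)
|D_65| = 2×65 = 130

|D_65| = 130


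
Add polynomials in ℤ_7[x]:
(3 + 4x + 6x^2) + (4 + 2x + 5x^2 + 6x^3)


Add coefficients mod 7:
x^0: 3 + 4 = 0 (mod 7)
x^1: 4 + 2 = 6 (mod 7)
x^2: 6 + 5 = 4 (mod 7)
x^3: 0 + 6 = 6 (mod 7)
Result: 6x + 4x^2 + 6x^3

f + g = 6x + 4x^2 + 6x^3


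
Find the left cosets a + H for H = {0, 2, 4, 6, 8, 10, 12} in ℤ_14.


H = {0, 2, 4, 6, 8, 10, 12}, |H| = 7
Number of cosets = |G|/|H| = 14/7 = 2
0 + H = {0, 2, 4, 6, 8, 10, 12}
1 + H = {1, 3, 5, 7, 9, 11, 13}

Cosets: 0+H={0,2,4,6,8,10,12}; 1+H={1,3,5,7,9,11,13}


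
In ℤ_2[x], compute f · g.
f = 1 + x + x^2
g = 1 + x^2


Expand and collect like terms; reduce coefficients mod 2:
x^0: 1·1 = 1 ≡ 1 (mod 2)
x^1: 1·0 + 1·1 = 1 ≡ 1 (mod 2)
x^2: 1·1 + 1·0 + 1·1 = 2 ≡ 0 (mod 2)
x^3: 1·1 + 1·0 = 1 ≡ 1 (mod 2)
x^4: 1·1 = 1 ≡ 1 (mod 2)
Result: 1 + x + x^3 + x^4

f · g = 1 + x + x^3 + x^4


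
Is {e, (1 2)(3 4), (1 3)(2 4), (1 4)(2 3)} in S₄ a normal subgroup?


H = {e, (1 2)(3 4), (1 3)(2 4), (1 4)(2 3)} in S₄
This is the Klein four-group V₄; it is normal in S₄ (it is a union of conjugacy classes)

Yes, normal subgroup


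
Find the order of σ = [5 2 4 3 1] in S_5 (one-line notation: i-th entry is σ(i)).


Cycle decomposition: (1 5) (3 4)
Cycle lengths: 2, 2
Order = lcm(2, 2) = 2

ord(σ) = 2


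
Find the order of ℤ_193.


ℤ_n has n elements.

|ℤ_193| = 193


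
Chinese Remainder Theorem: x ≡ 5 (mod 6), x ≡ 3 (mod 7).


m₁ = 6, m₂ = 7, gcd = 1, so CRT applies. M = m₁·m₂ = 42
Let M₁ = M/m₁ = 7, M₂ = M/m₂ = 6
Find y₁ ≡ M₁⁻¹ (mod m₁): 7⁻¹ ≡ 1 (mod 6)
Find y₂ ≡ M₂⁻¹ (mod m₂): 6⁻¹ ≡ 6 (mod 7)
x = a₁·M₁·y₁ + a₂·M₂·y₂ = 5·7·1 + 3·6·6 = 143
Reduce mod 42: x ≡ 17
Check: 17 mod 6 = 5 ✓, 17 mod 7 = 3 ✓

x ≡ 17 (mod 42)


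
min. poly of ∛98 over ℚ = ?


∛98 satisfies x³ - 98 = 0, irreducible over ℚ (no rational root; 98 is not a perfect cube)

Minimal polynomial: x³ - 98


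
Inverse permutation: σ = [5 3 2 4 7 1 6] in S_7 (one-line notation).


To find σ⁻¹, swap domain and range:
σ(1) = 5 → σ⁻¹(5) = 1
σ(2) = 3 → σ⁻¹(3) = 2
σ(3) = 2 → σ⁻¹(2) = 3
σ(4) = 4 → σ⁻¹(4) = 4
σ(5) = 7 → σ⁻¹(7) = 5
σ(6) = 1 → σ⁻¹(1) = 6
σ(7) = 6 → σ⁻¹(6) = 7

σ⁻¹ = [6 3 2 4 1 7 5]


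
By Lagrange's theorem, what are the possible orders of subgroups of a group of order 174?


Lagrange's theorem: |H| divides |G|
|G| = 174
Divisors of 174: 1, 2, 3, 6, 29, 58, 87, 174

Possible subgroup orders: {1, 2, 3, 6, 29, 58, 87, 174}


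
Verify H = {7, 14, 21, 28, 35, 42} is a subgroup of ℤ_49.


Subgroup test for H = {7, 14, 21, 28, 35, 42} in (ℤ_49, +):
(1) 0 ∈ H? No
(2) Closure: for all a,b ∈ H, (a+b) mod 49 ∈ H? No  [counterexample: 7 + 42 = 0 ∉ H]
(3) Inverses: for all a ∈ H, -a mod 49 ∈ H? Yes

No, H is not a subgroup of ℤ_49


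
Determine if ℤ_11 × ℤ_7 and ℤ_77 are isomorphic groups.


Comparing ℤ_11 × ℤ_7 and ℤ_77:
gcd(11,7) = 1, so ℤ_11 × ℤ_7 ≅ ℤ_77 (CRT)

Yes, ℤ_11 × ℤ_7 ≅ ℤ_77


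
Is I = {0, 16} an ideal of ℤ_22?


Check ideal conditions for I = {0, 16} in ℤ_22:
(1) I is an additive subgroup? No
(2) For r ∈ ℤ_22 and a ∈ I: r·a ∈ I? No  [counterexample: r=2, a=16, r·a mod 22 = 10 ∉ I]

No, I is not an ideal of ℤ_22


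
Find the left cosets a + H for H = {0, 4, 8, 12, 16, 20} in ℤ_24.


H = {0, 4, 8, 12, 16, 20}, |H| = 6
Number of cosets = |G|/|H| = 24/6 = 4
0 + H = {0, 4, 8, 12, 16, 20}
1 + H = {1, 5, 9, 13, 17, 21}
2 + H = {2, 6, 10, 14, 18, 22}
3 + H = {3, 7, 11, 15, 19, 23}

Cosets: 0+H={0,4,8,12,16,20}; 1+H={1,5,9,13,17,21}; 2+H={2,6,10,14,18,22}; 3+H={3,7,11,15,19,23}


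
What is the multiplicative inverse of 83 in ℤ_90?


Use the extended Euclidean algorithm to write 1 = 83·s + 90·t; then s mod 90 is the inverse.
Euclidean algorithm:
  83 = 0·90 + 83
  90 = 1·83 + 7
  83 = 11·7 + 6
  7 = 1·6 + 1
  6 = 6·1 + 0
gcd(83,90) = 1
Back-substitution gives: 83·(-13) + 90·(12) = 1
So 83⁻¹ ≡ -13 ≡ 77 (mod 90)
Check: 83 × 77 = 6391 ≡ 1 (mod 90) ✓

83⁻¹ ≡ 77 (mod 90)


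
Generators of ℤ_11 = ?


g generates ℤ_n iff gcd(g,n) = 1
Checking each g ∈ {1,...,10}:
gcd(1,11) = 1
gcd(2,11) = 1
gcd(3,11) = 1
gcd(4,11) = 1
gcd(5,11) = 1
gcd(6,11) = 1
gcd(7,11) = 1
gcd(8,11) = 1
gcd(9,11) = 1
gcd(10,11) = 1
Generators: {1, 2, 3, 4, 5, 6, 7, 8, 9, 10}
Number of generators = φ(11) = 10

Generators of ℤ_11 = {1, 2, 3, 4, 5, 6, 7, 8, 9, 10}


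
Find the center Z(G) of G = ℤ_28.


Z(G) = {g ∈ G | gx = xg for all x ∈ G}
ℤ_28 is abelian, so Z(G) = G

Z(ℤ_28) = ℤ_28


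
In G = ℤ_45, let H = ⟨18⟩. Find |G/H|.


|⟨18⟩| = n / gcd(18, 45) = 45 / 9 = 5
H is normal (ℤ_45 is abelian).
|G/H| = |G| / |H| = 45 / 5 = 9

|G/H| = 9


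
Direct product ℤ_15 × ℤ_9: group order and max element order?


|ℤ_15 × ℤ_9| = 15 × 9 = 135
Max element order = lcm(15,9) = 45
Cyclic? No (gcd=3)

|ℤ_15×ℤ_9| = 135, max element order = 45


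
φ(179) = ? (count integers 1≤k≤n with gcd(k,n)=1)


Factor n: 179 = 179
φ(n) = n · ∏(1 - 1/p) over distinct primes p | n
φ(179) = 179 · (1 - 1/179) = 178

φ(179) = 178


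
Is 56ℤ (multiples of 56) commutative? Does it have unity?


56ℤ is a commutative ring under +,× but has no multiplicative identity (1 ∉ 56ℤ); it has no zero divisors, but without unity it is not an integral domain
Commutative: Yes
Integral domain: No
Has unity: No

56ℤ (multiples of 56): Commutative=Yes, Unity=No


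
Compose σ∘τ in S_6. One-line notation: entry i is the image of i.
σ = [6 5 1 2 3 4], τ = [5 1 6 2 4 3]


σ∘τ: apply τ first, then σ
1 →τ 5 →σ 3
2 →τ 1 →σ 6
3 →τ 6 →σ 4
4 →τ 2 →σ 5
5 →τ 4 →σ 2
6 →τ 3 →σ 1

σ∘τ = [3 6 4 5 2 1]


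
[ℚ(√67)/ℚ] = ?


√67 has minimal polynomial x² - 67 (irreducible over ℚ since 67 is squarefree)

[ℚ(√67)/ℚ] = 2


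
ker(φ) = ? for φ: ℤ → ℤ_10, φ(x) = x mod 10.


Kernel = preimage of identity
ker(φ) = {x ∈ ℤ : x ≡ 0 (mod 10)} = 10ℤ = {0, ±10, ±20, ...}

ker(φ) = 10ℤ


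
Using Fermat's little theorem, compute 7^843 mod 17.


Fermat's little theorem: if p is prime and gcd(a,p)=1, then a^(p-1) ≡ 1 (mod p)
p = 17 is prime, gcd(7,17) = 1
Reduce exponent: 843 mod 16 = 11
So 7^843 ≡ 7^11 (mod 17)
7^11 mod 17 = 14

7^843 ≡ 14 (mod 17)


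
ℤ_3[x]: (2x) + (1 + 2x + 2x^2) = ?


Add coefficients mod 3:
x^0: 0 + 1 = 1 (mod 3)
x^1: 2 + 2 = 1 (mod 3)
x^2: 0 + 2 = 2 (mod 3)
Result: 1 + x + 2x^2

f + g = 1 + x + 2x^2


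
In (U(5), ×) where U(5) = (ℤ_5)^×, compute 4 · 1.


Operation: multiplication mod 5
4 · 1 = (a × b) mod 5 with a = 4, b = 1

4 · 1 = 4


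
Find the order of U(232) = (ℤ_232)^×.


U(n) is the group of units mod n; |U(n)| = φ(n)
|U(232)| = φ(232) = 112

|U(232) = (ℤ_232)^×| = 112


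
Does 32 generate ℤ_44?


g generates ℤ_n iff gcd(g, n) = 1
gcd(32, 44) = 4
Since gcd = 4 ≠ 1, ⟨32⟩ has order 11 < 44, so 32 is not a generator.

No, 32 does not generate ℤ_44


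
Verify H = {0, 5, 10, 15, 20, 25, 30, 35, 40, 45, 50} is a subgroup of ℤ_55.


Subgroup test for H = {0, 5, 10, 15, 20, 25, 30, 35, 40, 45, 50} in (ℤ_55, +):
(1) 0 ∈ H? Yes
(2) Closure: for all a,b ∈ H, (a+b) mod 55 ∈ H? Yes
(3) Inverses: for all a ∈ H, -a mod 55 ∈ H? Yes

Yes, H is a subgroup of ℤ_55


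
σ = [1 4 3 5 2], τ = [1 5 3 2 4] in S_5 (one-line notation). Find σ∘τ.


σ∘τ: apply τ first, then σ
1 →τ 1 →σ 1
2 →τ 5 →σ 2
3 →τ 3 →σ 3
4 →τ 2 →σ 4
5 →τ 4 →σ 5

σ∘τ = [1 2 3 4 5]


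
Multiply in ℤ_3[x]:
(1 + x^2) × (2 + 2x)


Expand and collect like terms; reduce coefficients mod 3:
x^0: 1·2 = 2 ≡ 2 (mod 3)
x^1: 1·2 + 0·2 = 2 ≡ 2 (mod 3)
x^2: 0·2 + 1·2 = 2 ≡ 2 (mod 3)
x^3: 1·2 = 2 ≡ 2 (mod 3)
Result: 2 + 2x + 2x^2 + 2x^3

f · g = 2 + 2x + 2x^2 + 2x^3


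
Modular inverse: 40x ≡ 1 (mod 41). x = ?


Use the extended Euclidean algorithm to write 1 = 40·s + 41·t; then s mod 41 is the inverse.
Euclidean algorithm:
  40 = 0·41 + 40
  41 = 1·40 + 1
  40 = 40·1 + 0
gcd(40,41) = 1
Back-substitution gives: 40·(-1) + 41·(1) = 1
So 40⁻¹ ≡ -1 ≡ 40 (mod 41)
Check: 40 × 40 = 1600 ≡ 1 (mod 41) ✓

40⁻¹ ≡ 40 (mod 41)


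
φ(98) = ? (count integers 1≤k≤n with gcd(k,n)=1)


Factor n: 98 = 2 × 7^2
φ(n) = n · ∏(1 - 1/p) over distinct primes p | n
φ(98) = 98 · (1 - 1/2) · (1 - 1/7) = 42

φ(98) = 42


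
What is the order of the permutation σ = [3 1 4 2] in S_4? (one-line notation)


Cycle decomposition: (1 3 4 2)
Cycle lengths: 4
Order = lcm(4) = 4

ord(σ) = 4


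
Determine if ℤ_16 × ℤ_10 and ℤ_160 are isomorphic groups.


Comparing ℤ_16 × ℤ_10 and ℤ_160:
gcd(16,10) = 2 ≠ 1. Max element order in ℤ_16×ℤ_10 is lcm(16,10) = 80 < 160, so it has no element of order 160

No, ℤ_16 × ℤ_10 ≇ ℤ_160


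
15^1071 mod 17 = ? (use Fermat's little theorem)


Fermat's little theorem: if p is prime and gcd(a,p)=1, then a^(p-1) ≡ 1 (mod p)
p = 17 is prime, gcd(15,17) = 1
Reduce exponent: 1071 mod 16 = 15
So 15^1071 ≡ 15^15 (mod 17)
15^15 mod 17 = 8

15^1071 ≡ 8 (mod 17)


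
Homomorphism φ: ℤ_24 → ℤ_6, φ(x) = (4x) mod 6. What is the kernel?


Kernel = preimage of identity
ker(φ) = {x ∈ ℤ_24 : 4x ≡ 0 (mod 6)}. Since 6 | 24, φ is well-defined. The kernel is the cyclic subgroup ⟨3⟩ of ℤ_24 (order 8), i.e. {0, 3, 6, 9, 12, 15, 18, 21}

ker(φ) = {0, 3, 6, 9, 12, 15, 18, 21}


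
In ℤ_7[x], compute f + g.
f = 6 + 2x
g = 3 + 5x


Add coefficients mod 7:
x^0: 6 + 3 = 2 (mod 7)
x^1: 2 + 5 = 0 (mod 7)
Result: 2

f + g = 2


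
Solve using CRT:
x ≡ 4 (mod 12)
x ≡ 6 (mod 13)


m₁ = 12, m₂ = 13, gcd = 1, so CRT applies. M = m₁·m₂ = 156
Let M₁ = M/m₁ = 13, M₂ = M/m₂ = 12
Find y₁ ≡ M₁⁻¹ (mod m₁): 13⁻¹ ≡ 1 (mod 12)
Find y₂ ≡ M₂⁻¹ (mod m₂): 12⁻¹ ≡ 12 (mod 13)
x = a₁·M₁·y₁ + a₂·M₂·y₂ = 4·13·1 + 6·12·12 = 916
Reduce mod 156: x ≡ 136
Check: 136 mod 12 = 4 ✓, 136 mod 13 = 6 ✓

x ≡ 136 (mod 156)


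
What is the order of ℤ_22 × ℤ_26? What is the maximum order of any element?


|ℤ_22 × ℤ_26| = 22 × 26 = 572
Max element order = lcm(22,26) = 286
Cyclic? No (gcd=2)

|ℤ_22×ℤ_26| = 572, max element order = 286


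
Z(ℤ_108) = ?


Z(G) = {g ∈ G | gx = xg for all x ∈ G}
ℤ_108 is abelian, so Z(G) = G

Z(ℤ_108) = ℤ_108


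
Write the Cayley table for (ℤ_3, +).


Elements: {0, 1, 2}
Operation: addition mod 3
Entry (a, b) = (a + b) mod 3

Cayley table:
  | 0 | 1 | 2
0 | 0 | 1 | 2
1 | 1 | 2 | 0
2 | 2 | 0 | 1


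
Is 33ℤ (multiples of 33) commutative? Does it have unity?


33ℤ is a commutative ring under +,× but has no multiplicative identity (1 ∉ 33ℤ); it has no zero divisors, but without unity it is not an integral domain
Commutative: Yes
Integral domain: No
Has unity: No

33ℤ (multiples of 33): Commutative=Yes, Unity=No


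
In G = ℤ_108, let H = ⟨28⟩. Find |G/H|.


|⟨28⟩| = n / gcd(28, 108) = 108 / 4 = 27
H is normal (ℤ_108 is abelian).
|G/H| = |G| / |H| = 108 / 27 = 4

|G/H| = 4


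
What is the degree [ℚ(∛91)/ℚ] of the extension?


∛91 has minimal polynomial x³ - 91 (irreducible over ℚ since 91 is not a perfect cube)

[ℚ(∛91)/ℚ] = 3


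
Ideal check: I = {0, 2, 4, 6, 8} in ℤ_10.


Check ideal conditions for I = {0, 2, 4, 6, 8} in ℤ_10:
(1) I is an additive subgroup? Yes
(2) For r ∈ ℤ_10 and a ∈ I: r·a ∈ I? Yes

Yes, I is an ideal of ℤ_10


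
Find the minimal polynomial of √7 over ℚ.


√7 satisfies x² - 7 = 0, irreducible over ℚ since 7 is squarefree

Minimal polynomial: x² - 7


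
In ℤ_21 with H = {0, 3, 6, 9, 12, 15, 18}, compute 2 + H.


2 + H = {2 + h (mod 21) : h ∈ H}
2+0=2, 2+3=5, 2+6=8, 2+9=11, 2+12=14, 2+15=17, 2+18=20

2 + H = {2, 5, 8, 11, 14, 17, 20}


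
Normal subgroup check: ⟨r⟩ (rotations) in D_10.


H = ⟨r⟩ (rotations) in D_10
The rotation subgroup ⟨r⟩ has index 2 in D_10, so it is normal

Yes, normal subgroup


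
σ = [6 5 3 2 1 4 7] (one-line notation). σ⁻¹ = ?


To find σ⁻¹, swap domain and range:
σ(1) = 6 → σ⁻¹(6) = 1
σ(2) = 5 → σ⁻¹(5) = 2
σ(3) = 3 → σ⁻¹(3) = 3
σ(4) = 2 → σ⁻¹(2) = 4
σ(5) = 1 → σ⁻¹(1) = 5
σ(6) = 4 → σ⁻¹(4) = 6
σ(7) = 7 → σ⁻¹(7) = 7

σ⁻¹ = [5 4 3 6 2 1 7]


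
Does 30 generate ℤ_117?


g generates ℤ_n iff gcd(g, n) = 1
gcd(30, 117) = 3
Since gcd = 3 ≠ 1, ⟨30⟩ has order 39 < 117, so 30 is not a generator.

No, 30 does not generate ℤ_117


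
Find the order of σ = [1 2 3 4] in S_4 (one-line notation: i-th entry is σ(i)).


Cycle decomposition: identity (all elements fixed)
Order = 1 (identity has order 1)

ord(σ) = 1


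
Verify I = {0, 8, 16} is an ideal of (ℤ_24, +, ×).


Check ideal conditions for I = {0, 8, 16} in ℤ_24:
(1) I is an additive subgroup? Yes
(2) For r ∈ ℤ_24 and a ∈ I: r·a ∈ I? Yes

Yes, I is an ideal of ℤ_24


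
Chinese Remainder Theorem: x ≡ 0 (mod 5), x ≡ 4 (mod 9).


m₁ = 5, m₂ = 9, gcd = 1, so CRT applies. M = m₁·m₂ = 45
Let M₁ = M/m₁ = 9, M₂ = M/m₂ = 5
Find y₁ ≡ M₁⁻¹ (mod m₁): 9⁻¹ ≡ 4 (mod 5)
Find y₂ ≡ M₂⁻¹ (mod m₂): 5⁻¹ ≡ 2 (mod 9)
x = a₁·M₁·y₁ + a₂·M₂·y₂ = 0·9·4 + 4·5·2 = 40
Reduce mod 45: x ≡ 40
Check: 40 mod 5 = 0 ✓, 40 mod 9 = 4 ✓

x ≡ 40 (mod 45)


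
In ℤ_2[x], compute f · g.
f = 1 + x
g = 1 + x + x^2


Expand and collect like terms; reduce coefficients mod 2:
x^0: 1·1 = 1 ≡ 1 (mod 2)
x^1: 1·1 + 1·1 = 2 ≡ 0 (mod 2)
x^2: 1·1 + 1·1 = 2 ≡ 0 (mod 2)
x^3: 1·1 = 1 ≡ 1 (mod 2)
Result: 1 + x^3

f · g = 1 + x^3


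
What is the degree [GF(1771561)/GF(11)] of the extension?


GF(1771561) = GF(11^6), so the extension degree is 6

[GF(1771561)/GF(11)] = 6


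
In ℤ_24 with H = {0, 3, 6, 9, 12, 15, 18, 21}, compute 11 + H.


11 + H = {11 + h (mod 24) : h ∈ H}
11+0=11, 11+3=14, 11+6=17, 11+9=20, 11+12=23, 11+15=2, 11+18=5, 11+21=8
11 + H = {2, 5, 8, 11, 14, 17, 20, 23} = 2 + H

11 + H = {2, 5, 8, 11, 14, 17, 20, 23}


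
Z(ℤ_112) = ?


Z(G) = {g ∈ G | gx = xg for all x ∈ G}
ℤ_112 is abelian, so Z(G) = G

Z(ℤ_112) = ℤ_112


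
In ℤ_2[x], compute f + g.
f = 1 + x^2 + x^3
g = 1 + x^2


Add coefficients mod 2:
x^0: 1 + 1 = 0 (mod 2)
x^1: 0 + 0 = 0 (mod 2)
x^2: 1 + 1 = 0 (mod 2)
x^3: 1 + 0 = 1 (mod 2)
Result: x^3

f + g = x^3


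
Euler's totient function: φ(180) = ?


Factor n: 180 = 2^2 × 3^2 × 5
φ(n) = n · ∏(1 - 1/p) over distinct primes p | n
φ(180) = 180 · (1 - 1/2) · (1 - 1/3) · (1 - 1/5) = 48

φ(180) = 48


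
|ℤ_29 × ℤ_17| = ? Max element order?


|ℤ_29 × ℤ_17| = 29 × 17 = 493
Max element order = lcm(29,17) = 493
Cyclic? Yes (gcd=1)

|ℤ_29×ℤ_17| = 493, max element order = 493


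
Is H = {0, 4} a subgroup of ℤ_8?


Subgroup test for H = {0, 4} in (ℤ_8, +):
(1) 0 ∈ H? Yes
(2) Closure: for all a,b ∈ H, (a+b) mod 8 ∈ H? Yes
(3) Inverses: for all a ∈ H, -a mod 8 ∈ H? Yes

Yes, H is a subgroup of ℤ_8


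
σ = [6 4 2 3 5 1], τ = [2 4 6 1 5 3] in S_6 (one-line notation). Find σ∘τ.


σ∘τ: apply τ first, then σ
1 →τ 2 →σ 4
2 →τ 4 →σ 3
3 →τ 6 →σ 1
4 →τ 1 →σ 6
5 →τ 5 →σ 5
6 →τ 3 →σ 2

σ∘τ = [4 3 1 6 5 2]


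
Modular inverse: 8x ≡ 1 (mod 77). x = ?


Use the extended Euclidean algorithm to write 1 = 8·s + 77·t; then s mod 77 is the inverse.
Euclidean algorithm:
  8 = 0·77 + 8
  77 = 9·8 + 5
  8 = 1·5 + 3
  5 = 1·3 + 2
  3 = 1·2 + 1
  2 = 2·1 + 0
gcd(8,77) = 1
Back-substitution gives: 8·(29) + 77·(-3) = 1
So 8⁻¹ ≡ 29 ≡ 29 (mod 77)
Check: 8 × 29 = 232 ≡ 1 (mod 77) ✓

8⁻¹ ≡ 29 (mod 77)


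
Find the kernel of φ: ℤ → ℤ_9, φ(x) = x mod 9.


Kernel = preimage of identity
ker(φ) = {x ∈ ℤ : x ≡ 0 (mod 9)} = 9ℤ = {0, ±9, ±18, ...}

ker(φ) = 9ℤ


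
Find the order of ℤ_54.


ℤ_n has n elements.

|ℤ_54| = 54


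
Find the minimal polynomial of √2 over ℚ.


√2 satisfies x² - 2 = 0, irreducible over ℚ since 2 is squarefree

Minimal polynomial: x² - 2


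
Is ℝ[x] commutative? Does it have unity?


Polynomial ring over ℝ (an integral domain) is a commutative integral domain with unity 1
Commutative: Yes
Integral domain: Yes
Has unity: Yes

ℝ[x]: Commutative=Yes, Unity=Yes


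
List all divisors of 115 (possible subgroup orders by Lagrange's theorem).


Lagrange's theorem: |H| divides |G|
|G| = 115
Divisors of 115: 1, 5, 23, 115

Possible subgroup orders: {1, 5, 23, 115}


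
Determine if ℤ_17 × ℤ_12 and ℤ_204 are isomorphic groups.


Comparing ℤ_17 × ℤ_12 and ℤ_204:
gcd(17,12) = 1, so ℤ_17 × ℤ_12 ≅ ℤ_204 (CRT)

Yes, ℤ_17 × ℤ_12 ≅ ℤ_204


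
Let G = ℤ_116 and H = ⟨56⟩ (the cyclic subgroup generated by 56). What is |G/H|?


|⟨56⟩| = n / gcd(56, 116) = 116 / 4 = 29
H is normal (ℤ_116 is abelian).
|G/H| = |G| / |H| = 116 / 29 = 4

|G/H| = 4


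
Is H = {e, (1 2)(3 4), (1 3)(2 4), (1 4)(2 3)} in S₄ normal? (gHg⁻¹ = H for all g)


H = {e, (1 2)(3 4), (1 3)(2 4), (1 4)(2 3)} in S₄
This is the Klein four-group V₄; it is normal in S₄ (it is a union of conjugacy classes)

Yes, normal subgroup


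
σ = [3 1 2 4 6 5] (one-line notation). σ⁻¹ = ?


To find σ⁻¹, swap domain and range:
σ(1) = 3 → σ⁻¹(3) = 1
σ(2) = 1 → σ⁻¹(1) = 2
σ(3) = 2 → σ⁻¹(2) = 3
σ(4) = 4 → σ⁻¹(4) = 4
σ(5) = 6 → σ⁻¹(6) = 5
σ(6) = 5 → σ⁻¹(5) = 6

σ⁻¹ = [2 3 1 4 6 5]


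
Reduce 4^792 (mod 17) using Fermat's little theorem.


Fermat's little theorem: if p is prime and gcd(a,p)=1, then a^(p-1) ≡ 1 (mod p)
p = 17 is prime, gcd(4,17) = 1
Reduce exponent: 792 mod 16 = 8
So 4^792 ≡ 4^8 (mod 17)
4^8 mod 17 = 1

4^792 ≡ 1 (mod 17)


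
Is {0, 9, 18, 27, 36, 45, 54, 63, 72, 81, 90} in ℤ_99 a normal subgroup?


H = {0, 9, 18, 27, 36, 45, 54, 63, 72, 81, 90} in ℤ_99
ℤ_99 is abelian; every subgroup of an abelian group is normal

Yes, normal subgroup


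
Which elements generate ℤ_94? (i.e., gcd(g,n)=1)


g generates ℤ_n iff gcd(g,n) = 1
Prime factors of 94: 2, 47
Generators are g ∈ {1,...,93} not divisible by any of these primes.
Generators: {1, 3, 5, 7, 9, 11, 13, 15, 17, 19, 21, 23, 25, 27, 29, 31, 33, 35, 37, 39, 41, 43, 45, 49, 51, 53, 55, 57, 59, 61, 63, 65, 67, 69, 71, 73, 75, 77, 79, 81, 83, 85, 87, 89, 91, 93}
Number of generators = φ(94) = 46

Generators of ℤ_94 = {1, 3, 5, 7, 9, 11, 13, 15, 17, 19, 21, 23, 25, 27, 29, 31, 33, 35, 37, 39, 41, 43, 45, 49, 51, 53, 55, 57, 59, 61, 63, 65, 67, 69, 71, 73, 75, 77, 79, 81, 83, 85, 87, 89, 91, 93}


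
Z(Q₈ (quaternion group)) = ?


Z(G) = {g ∈ G | gx = xg for all x ∈ G}
In Q₈ = {±1, ±i, ±j, ±k}, only ±1 commute with every element

Z(Q₈ (quaternion group)) = {1, -1}


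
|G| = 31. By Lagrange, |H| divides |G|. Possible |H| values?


Lagrange's theorem: |H| divides |G|
|G| = 31
Divisors of 31: 1, 31

Possible subgroup orders: {1, 31}


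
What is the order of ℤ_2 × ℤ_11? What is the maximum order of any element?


|ℤ_2 × ℤ_11| = 2 × 11 = 22
Max element order = lcm(2,11) = 22
Cyclic? Yes (gcd=1)

|ℤ_2×ℤ_11| = 22, max element order = 22


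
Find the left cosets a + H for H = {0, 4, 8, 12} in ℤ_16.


H = {0, 4, 8, 12}, |H| = 4
Number of cosets = |G|/|H| = 16/4 = 4
0 + H = {0, 4, 8, 12}
1 + H = {1, 5, 9, 13}
2 + H = {2, 6, 10, 14}
3 + H = {3, 7, 11, 15}

Cosets: 0+H={0,4,8,12}; 1+H={1,5,9,13}; 2+H={2,6,10,14}; 3+H={3,7,11,15}


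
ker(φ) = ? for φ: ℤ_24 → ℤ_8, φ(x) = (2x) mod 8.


Kernel = preimage of identity
ker(φ) = {x ∈ ℤ_24 : 2x ≡ 0 (mod 8)}. Since 8 | 24, φ is well-defined. The kernel is the cyclic subgroup ⟨4⟩ of ℤ_24 (order 6), i.e. {0, 4, 8, 12, 16, 20}

ker(φ) = {0, 4, 8, 12, 16, 20}


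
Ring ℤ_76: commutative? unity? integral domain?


ℤ_76 is a commutative ring with unity 1; 76 = 2×38 is composite, so 2·38 ≡ 0 gives zero divisors (not an integral domain)
Commutative: Yes
Integral domain: No
Has unity: Yes

ℤ_76: Commutative=Yes, Unity=Yes


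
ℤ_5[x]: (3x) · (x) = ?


Expand and collect like terms; reduce coefficients mod 5:
x^0: 0·0 = 0 ≡ 0 (mod 5)
x^1: 0·1 + 3·0 = 0 ≡ 0 (mod 5)
x^2: 3·1 = 3 ≡ 3 (mod 5)
Result: 3x^2

f · g = 3x^2


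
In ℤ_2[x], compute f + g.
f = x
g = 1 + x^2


Add coefficients mod 2:
x^0: 0 + 1 = 1 (mod 2)
x^1: 1 + 0 = 1 (mod 2)
x^2: 0 + 1 = 1 (mod 2)
Result: 1 + x + x^2

f + g = 1 + x + x^2
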